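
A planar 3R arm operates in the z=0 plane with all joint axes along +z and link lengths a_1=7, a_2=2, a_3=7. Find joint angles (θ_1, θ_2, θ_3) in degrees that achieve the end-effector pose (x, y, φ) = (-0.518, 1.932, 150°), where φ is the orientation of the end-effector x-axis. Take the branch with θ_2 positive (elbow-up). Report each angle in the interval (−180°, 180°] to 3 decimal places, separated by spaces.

-29.997 135.013 44.984

wrist centre = target − a_3·(cos φ, sin φ) = (5.5442, -1.5680)
cos θ_2 = (33.1965−7²−2²)/(2·7·2) = -0.7073; θ_2 = 135.0130° (elbow-up)
β = atan2(-1.5680,5.5442) = -15.7919°; ψ = atan2(1.4139,5.5855) = 14.2053°
θ_1 = β − ψ = -29.9973°
θ_3 = φ − θ_1 − θ_2 = 44.9843° (wrapped to (-180°,180°])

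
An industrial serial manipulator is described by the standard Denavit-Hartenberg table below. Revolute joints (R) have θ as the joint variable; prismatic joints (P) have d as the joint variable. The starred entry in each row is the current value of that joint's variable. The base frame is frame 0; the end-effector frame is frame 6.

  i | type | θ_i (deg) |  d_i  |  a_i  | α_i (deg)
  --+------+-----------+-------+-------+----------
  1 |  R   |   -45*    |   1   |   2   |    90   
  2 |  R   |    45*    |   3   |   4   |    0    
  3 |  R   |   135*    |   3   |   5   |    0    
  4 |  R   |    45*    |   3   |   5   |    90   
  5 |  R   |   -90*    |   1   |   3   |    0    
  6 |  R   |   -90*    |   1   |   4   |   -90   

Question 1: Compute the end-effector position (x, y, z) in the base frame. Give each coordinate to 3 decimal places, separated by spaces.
after link 1: o_1 = (1.4142, -1.4142, 1.0000)
after link 2: o_2 = (1.2929, -5.5355, 3.8284)
after link 3: o_3 = (-4.3640, -4.1213, 3.8284)
after link 4: o_4 = (-8.9853, -3.7426, 0.2929)
after link 5: o_5 = (-7.3640, -1.1213, 1.0000)
after link 6: o_6 = (-5.8640, -2.6213, 4.5355)

-5.864 -2.621 4.536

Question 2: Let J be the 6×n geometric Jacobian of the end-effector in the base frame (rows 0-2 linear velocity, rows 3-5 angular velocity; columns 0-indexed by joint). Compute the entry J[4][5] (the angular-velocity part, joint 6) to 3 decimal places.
0.500

axis z_5 = (-0.5000,0.5000,0.7071); lever o_n−o_5 = (1.5000,-1.5000,3.5355)
cross product → J_v[:, 5] = (2.8284,2.8284,-0.0000)
J_ω[:, 5] = z_5
entry J[4][5] = 0.5000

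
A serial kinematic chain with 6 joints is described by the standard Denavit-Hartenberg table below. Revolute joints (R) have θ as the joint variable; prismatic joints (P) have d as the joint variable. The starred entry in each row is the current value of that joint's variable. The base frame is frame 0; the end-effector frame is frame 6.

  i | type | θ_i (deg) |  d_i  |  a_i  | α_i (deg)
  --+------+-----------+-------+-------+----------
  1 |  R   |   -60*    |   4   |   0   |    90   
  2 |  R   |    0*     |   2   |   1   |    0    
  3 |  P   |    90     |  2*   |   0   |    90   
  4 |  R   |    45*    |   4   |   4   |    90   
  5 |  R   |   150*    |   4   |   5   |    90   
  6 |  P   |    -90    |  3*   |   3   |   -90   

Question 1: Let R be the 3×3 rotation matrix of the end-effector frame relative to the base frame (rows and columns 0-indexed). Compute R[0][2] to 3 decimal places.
0.780

End-effector z-axis (col 2 of R) = (0.7803,-0.1268,-0.6124)
R[0][2] = 0.7803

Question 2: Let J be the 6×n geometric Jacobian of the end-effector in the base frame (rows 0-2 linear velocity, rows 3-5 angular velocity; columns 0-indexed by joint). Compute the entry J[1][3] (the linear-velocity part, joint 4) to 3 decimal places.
axis z_3 = (0.5000,-0.8660,-0.0000); lever o_n−o_3 = (4.4450,-7.9392,1.5343)
cross product → J_v[:, 3] = (-1.3288,-0.7672,-0.1201)
J_ω[:, 3] = z_3
entry J[1][3] = -0.7672

-0.767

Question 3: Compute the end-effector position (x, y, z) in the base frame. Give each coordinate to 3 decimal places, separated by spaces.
after link 1: o_1 = (0.0000, 0.0000, 4.0000)
after link 2: o_2 = (-1.2321, -1.8660, 4.0000)
after link 3: o_3 = (-2.9641, -2.8660, 4.0000)
after link 4: o_4 = (-3.4136, -7.7443, 6.8284)
after link 5: o_5 = (2.9375, -6.9643, 6.5950)
after link 6: o_6 = (1.4809, -10.8052, 5.5343)

1.481 -10.805 5.534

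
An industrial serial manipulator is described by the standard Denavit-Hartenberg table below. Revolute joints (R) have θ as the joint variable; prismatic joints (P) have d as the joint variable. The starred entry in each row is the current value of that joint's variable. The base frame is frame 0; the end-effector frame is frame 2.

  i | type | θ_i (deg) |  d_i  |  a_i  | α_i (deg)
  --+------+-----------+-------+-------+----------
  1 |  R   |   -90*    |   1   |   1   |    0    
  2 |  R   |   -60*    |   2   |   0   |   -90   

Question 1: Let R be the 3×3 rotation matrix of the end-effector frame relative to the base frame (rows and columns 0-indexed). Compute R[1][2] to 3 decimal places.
-0.866

End-effector z-axis (col 2 of R) = (0.5000,-0.8660,0.0000)
R[1][2] = -0.8660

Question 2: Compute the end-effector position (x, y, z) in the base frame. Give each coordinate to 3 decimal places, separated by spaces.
0.000 -1.000 3.000

after link 1: o_1 = (0.0000, -1.0000, 1.0000)
after link 2: o_2 = (0.0000, -1.0000, 3.0000)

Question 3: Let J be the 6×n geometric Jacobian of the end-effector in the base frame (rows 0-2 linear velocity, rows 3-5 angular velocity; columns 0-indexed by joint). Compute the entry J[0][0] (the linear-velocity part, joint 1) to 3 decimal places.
1.000

axis z_0 = ẑ; lever o_n−o_0 = (0.0000,-1.0000,3.0000)
cross product → J_v[:, 0] = (1.0000,0.0000,-0.0000)
J_ω[:, 0] = z_0
entry J[0][0] = 1.0000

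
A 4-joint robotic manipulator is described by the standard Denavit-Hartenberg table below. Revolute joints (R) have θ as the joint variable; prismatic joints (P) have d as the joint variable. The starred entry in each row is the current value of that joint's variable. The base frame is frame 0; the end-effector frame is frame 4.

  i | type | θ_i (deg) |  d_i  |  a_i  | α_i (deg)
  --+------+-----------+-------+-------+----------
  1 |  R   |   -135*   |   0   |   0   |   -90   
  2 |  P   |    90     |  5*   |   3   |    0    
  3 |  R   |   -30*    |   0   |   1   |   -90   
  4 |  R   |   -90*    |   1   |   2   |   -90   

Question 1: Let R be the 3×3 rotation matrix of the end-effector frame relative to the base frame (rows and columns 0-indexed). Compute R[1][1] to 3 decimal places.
-0.612

End-effector y-axis (col 1 of R) = (-0.6124,-0.6124,0.5000)
R[1][1] = -0.6124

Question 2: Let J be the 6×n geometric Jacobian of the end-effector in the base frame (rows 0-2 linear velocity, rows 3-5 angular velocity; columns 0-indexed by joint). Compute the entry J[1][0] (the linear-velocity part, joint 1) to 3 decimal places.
axis z_0 = ẑ; lever o_n−o_0 = (5.2086,-4.6909,-4.3660)
cross product → J_v[:, 0] = (4.6909,5.2086,-0.0000)
J_ω[:, 0] = z_0
entry J[1][0] = 5.2086

5.209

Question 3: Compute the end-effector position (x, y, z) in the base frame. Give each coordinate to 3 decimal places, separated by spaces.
after link 1: o_1 = (0.0000, 0.0000, 0.0000)
after link 2: o_2 = (3.5355, -3.5355, -3.0000)
after link 3: o_3 = (3.1820, -3.8891, -3.8660)
after link 4: o_4 = (5.2086, -4.6909, -4.3660)

5.209 -4.691 -4.366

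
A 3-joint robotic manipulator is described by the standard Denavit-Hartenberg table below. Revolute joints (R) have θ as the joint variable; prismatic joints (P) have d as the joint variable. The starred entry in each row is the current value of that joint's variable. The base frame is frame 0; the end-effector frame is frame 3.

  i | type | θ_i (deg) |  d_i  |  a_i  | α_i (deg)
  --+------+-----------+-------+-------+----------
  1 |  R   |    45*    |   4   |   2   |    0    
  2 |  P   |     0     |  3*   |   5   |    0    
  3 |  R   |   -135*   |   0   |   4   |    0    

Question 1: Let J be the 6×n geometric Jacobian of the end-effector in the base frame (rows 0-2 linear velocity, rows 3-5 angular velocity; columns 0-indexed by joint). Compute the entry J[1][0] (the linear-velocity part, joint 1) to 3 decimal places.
4.950

axis z_0 = ẑ; lever o_n−o_0 = (4.9497,0.9497,7.0000)
cross product → J_v[:, 0] = (-0.9497,4.9497,0.0000)
J_ω[:, 0] = z_0
entry J[1][0] = 4.9497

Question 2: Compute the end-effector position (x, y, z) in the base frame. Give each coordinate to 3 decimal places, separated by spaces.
after link 1: o_1 = (1.4142, 1.4142, 4.0000)
after link 2: o_2 = (4.9497, 4.9497, 7.0000)
after link 3: o_3 = (4.9497, 0.9497, 7.0000)

4.950 0.950 7.000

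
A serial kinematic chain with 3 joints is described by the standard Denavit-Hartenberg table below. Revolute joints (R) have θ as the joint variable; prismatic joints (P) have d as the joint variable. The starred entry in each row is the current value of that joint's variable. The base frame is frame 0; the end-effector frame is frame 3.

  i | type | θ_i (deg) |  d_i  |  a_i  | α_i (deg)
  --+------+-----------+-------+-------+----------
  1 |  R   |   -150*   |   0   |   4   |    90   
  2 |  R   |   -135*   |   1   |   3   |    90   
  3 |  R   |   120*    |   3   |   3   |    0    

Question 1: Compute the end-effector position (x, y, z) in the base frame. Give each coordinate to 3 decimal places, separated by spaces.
-2.507 2.707 1.061

after link 1: o_1 = (-3.4641, -2.0000, 0.0000)
after link 2: o_2 = (-2.1270, -0.0733, -2.1213)
after link 3: o_3 = (-2.5075, 2.7070, 1.0607)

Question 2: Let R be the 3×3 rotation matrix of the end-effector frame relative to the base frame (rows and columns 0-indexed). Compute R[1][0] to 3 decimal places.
End-effector x-axis (col 0 of R) = (-0.7392,0.5732,0.3536)
R[1][0] = 0.5732

0.573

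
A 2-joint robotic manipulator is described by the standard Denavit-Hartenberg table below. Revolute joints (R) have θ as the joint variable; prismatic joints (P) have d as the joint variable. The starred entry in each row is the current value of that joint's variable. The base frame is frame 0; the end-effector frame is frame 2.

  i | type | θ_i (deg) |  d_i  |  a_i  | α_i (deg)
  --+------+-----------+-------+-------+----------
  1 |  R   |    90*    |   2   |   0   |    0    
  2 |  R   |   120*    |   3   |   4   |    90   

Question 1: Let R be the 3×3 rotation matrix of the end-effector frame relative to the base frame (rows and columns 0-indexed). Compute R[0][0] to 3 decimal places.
-0.866

End-effector x-axis (col 0 of R) = (-0.8660,-0.5000,0.0000)
R[0][0] = -0.8660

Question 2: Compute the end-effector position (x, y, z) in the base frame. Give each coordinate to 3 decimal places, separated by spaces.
-3.464 -2.000 5.000

after link 1: o_1 = (0.0000, 0.0000, 2.0000)
after link 2: o_2 = (-3.4641, -2.0000, 5.0000)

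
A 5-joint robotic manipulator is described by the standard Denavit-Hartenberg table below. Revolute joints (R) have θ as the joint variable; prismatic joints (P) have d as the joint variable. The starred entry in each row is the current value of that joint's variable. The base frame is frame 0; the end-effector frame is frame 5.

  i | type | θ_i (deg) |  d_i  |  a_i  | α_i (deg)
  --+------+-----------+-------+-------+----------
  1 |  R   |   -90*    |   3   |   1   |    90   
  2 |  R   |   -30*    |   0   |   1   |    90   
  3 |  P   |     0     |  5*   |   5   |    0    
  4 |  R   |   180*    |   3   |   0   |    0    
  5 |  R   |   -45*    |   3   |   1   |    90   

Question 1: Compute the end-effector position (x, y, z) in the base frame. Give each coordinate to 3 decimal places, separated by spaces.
after link 1: o_1 = (0.0000, -1.0000, 3.0000)
after link 2: o_2 = (0.0000, -1.8660, 2.5000)
after link 3: o_3 = (-0.0000, -3.6962, -4.3301)
after link 4: o_4 = (-0.0000, -2.1962, -6.9282)
after link 5: o_5 = (-0.7071, -0.0838, -9.1727)

-0.707 -0.084 -9.173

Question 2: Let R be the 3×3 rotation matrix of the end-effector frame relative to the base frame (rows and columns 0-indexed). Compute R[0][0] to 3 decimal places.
-0.707

End-effector x-axis (col 0 of R) = (-0.7071,0.6124,0.3536)
R[0][0] = -0.7071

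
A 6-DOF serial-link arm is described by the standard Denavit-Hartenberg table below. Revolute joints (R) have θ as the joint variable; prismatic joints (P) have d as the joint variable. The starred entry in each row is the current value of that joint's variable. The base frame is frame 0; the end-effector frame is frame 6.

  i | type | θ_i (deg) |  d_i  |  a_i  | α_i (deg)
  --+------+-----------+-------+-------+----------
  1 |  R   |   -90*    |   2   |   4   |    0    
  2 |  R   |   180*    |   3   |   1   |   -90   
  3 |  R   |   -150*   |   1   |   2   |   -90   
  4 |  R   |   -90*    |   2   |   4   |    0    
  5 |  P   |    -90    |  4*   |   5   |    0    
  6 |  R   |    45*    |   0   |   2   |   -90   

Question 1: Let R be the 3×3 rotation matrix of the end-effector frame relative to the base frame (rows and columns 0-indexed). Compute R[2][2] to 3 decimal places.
0.354

End-effector z-axis (col 2 of R) = (-0.7071,-0.6124,0.3536)
R[2][2] = 0.3536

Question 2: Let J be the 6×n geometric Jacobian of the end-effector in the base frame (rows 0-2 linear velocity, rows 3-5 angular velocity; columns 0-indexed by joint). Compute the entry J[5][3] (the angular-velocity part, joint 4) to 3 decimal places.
axis z_3 = (0.0000,0.5000,0.8660); lever o_n−o_3 = (-5.4142,8.5549,1.9890)
cross product → J_v[:, 3] = (-6.4142,-4.6888,2.7071)
J_ω[:, 3] = z_3
entry J[5][3] = 0.8660

0.866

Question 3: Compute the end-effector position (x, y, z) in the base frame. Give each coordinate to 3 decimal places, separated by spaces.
after link 1: o_1 = (0.0000, -4.0000, 2.0000)
after link 2: o_2 = (0.0000, -3.0000, 5.0000)
after link 3: o_3 = (-1.0000, -4.7321, 6.0000)
after link 4: o_4 = (-5.0000, -3.7321, 7.7321)
after link 5: o_5 = (-5.0000, 2.5981, 8.6962)
after link 6: o_6 = (-6.4142, 3.8228, 7.9890)

-6.414 3.823 7.989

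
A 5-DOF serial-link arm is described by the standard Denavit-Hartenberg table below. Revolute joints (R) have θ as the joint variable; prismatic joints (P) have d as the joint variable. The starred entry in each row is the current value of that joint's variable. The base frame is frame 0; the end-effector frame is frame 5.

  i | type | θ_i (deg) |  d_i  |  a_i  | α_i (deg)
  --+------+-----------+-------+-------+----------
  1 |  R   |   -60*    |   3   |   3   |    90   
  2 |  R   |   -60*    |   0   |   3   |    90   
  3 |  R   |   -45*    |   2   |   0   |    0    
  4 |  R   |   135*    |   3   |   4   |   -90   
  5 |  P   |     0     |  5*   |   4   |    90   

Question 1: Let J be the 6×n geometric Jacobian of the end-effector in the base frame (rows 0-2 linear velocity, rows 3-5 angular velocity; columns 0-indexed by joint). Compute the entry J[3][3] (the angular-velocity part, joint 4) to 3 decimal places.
axis z_3 = (-0.4330,0.7500,-0.5000); lever o_n−o_3 = (-9.4772,0.4151,2.8301)
cross product → J_v[:, 3] = (2.3301,5.9641,6.9282)
J_ω[:, 3] = z_3
entry J[3][3] = -0.4330

-0.433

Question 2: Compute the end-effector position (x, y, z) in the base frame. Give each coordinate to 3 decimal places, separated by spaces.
-8.093 -1.982 2.232

after link 1: o_1 = (1.5000, -2.5981, 3.0000)
after link 2: o_2 = (2.2500, -3.8971, 0.4019)
after link 3: o_3 = (1.3840, -2.3971, -0.5981)
after link 4: o_4 = (-3.3792, -2.1471, -2.0981)
after link 5: o_5 = (-8.0933, -1.9821, 2.2321)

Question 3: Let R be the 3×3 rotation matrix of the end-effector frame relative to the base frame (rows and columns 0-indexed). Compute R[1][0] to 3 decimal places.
-0.500

End-effector x-axis (col 0 of R) = (-0.8660,-0.5000,0.0000)
R[1][0] = -0.5000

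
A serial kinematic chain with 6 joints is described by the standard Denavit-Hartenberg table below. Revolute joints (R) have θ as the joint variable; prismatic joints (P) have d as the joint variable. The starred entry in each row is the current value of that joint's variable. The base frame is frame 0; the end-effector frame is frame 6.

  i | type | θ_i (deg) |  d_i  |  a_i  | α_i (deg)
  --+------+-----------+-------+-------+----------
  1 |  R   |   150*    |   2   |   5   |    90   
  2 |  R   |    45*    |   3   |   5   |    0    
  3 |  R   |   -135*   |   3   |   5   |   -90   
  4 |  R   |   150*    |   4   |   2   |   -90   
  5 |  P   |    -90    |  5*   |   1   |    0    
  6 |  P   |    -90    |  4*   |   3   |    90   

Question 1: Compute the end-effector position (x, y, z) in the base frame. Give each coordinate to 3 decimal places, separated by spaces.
-4.575 19.147 4.170

after link 1: o_1 = (-4.3301, 2.5000, 2.0000)
after link 2: o_2 = (-5.8920, 6.8658, 5.5355)
after link 3: o_3 = (-4.3920, 9.4639, 0.5355)
after link 4: o_4 = (-8.3561, 10.5979, 2.2676)
after link 5: o_5 = (-7.0571, 14.8479, 4.7676)
after link 6: o_6 = (-4.5750, 19.1469, 4.1695)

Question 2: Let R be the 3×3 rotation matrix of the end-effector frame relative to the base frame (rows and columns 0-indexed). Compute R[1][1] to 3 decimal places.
End-effector y-axis (col 1 of R) = (0.4330,0.7500,0.5000)
R[1][1] = 0.7500

0.750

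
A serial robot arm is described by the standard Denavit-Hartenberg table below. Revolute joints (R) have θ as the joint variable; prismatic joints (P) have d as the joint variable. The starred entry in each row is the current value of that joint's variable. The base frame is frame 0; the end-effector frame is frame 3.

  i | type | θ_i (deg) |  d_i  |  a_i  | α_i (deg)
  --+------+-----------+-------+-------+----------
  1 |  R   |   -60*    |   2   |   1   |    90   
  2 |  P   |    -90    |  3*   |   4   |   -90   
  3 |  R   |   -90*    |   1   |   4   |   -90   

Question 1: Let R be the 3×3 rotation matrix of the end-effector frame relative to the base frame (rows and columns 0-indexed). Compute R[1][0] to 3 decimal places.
End-effector x-axis (col 0 of R) = (-0.8660,-0.5000,0.0000)
R[1][0] = -0.5000

-0.500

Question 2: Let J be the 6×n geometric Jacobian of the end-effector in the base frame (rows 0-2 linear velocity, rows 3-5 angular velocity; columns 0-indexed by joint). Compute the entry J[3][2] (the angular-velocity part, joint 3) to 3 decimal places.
0.500

axis z_2 = (0.5000,-0.8660,0.0000); lever o_n−o_2 = (-2.9641,-2.8660,0.0000)
cross product → J_v[:, 2] = (0.0000,-0.0000,-4.0000)
J_ω[:, 2] = z_2
entry J[3][2] = 0.5000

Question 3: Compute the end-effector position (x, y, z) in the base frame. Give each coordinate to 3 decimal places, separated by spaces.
after link 1: o_1 = (0.5000, -0.8660, 2.0000)
after link 2: o_2 = (-2.0981, -2.3660, -2.0000)
after link 3: o_3 = (-5.0622, -5.2321, -2.0000)

-5.062 -5.232 -2.000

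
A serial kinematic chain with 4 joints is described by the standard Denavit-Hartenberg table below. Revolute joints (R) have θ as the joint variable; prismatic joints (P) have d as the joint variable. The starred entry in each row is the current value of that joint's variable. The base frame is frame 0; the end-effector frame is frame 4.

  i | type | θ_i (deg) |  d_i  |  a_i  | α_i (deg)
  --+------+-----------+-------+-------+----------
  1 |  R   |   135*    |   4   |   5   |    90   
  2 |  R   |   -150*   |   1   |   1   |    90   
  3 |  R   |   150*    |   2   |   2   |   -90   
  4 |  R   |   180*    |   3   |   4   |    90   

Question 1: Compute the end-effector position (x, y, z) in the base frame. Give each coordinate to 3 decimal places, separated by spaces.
after link 1: o_1 = (-3.5355, 3.5355, 4.0000)
after link 2: o_2 = (-2.2161, 3.6303, 3.5000)
after link 3: o_3 = (-1.8625, 4.6909, 6.0981)
after link 4: o_4 = (-3.9111, 0.2368, 5.1160)

-3.911 0.237 5.116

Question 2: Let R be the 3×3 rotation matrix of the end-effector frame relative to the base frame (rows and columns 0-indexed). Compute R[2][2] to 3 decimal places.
End-effector z-axis (col 2 of R) = (-0.3536,0.3536,-0.8660)
R[2][2] = -0.8660

-0.866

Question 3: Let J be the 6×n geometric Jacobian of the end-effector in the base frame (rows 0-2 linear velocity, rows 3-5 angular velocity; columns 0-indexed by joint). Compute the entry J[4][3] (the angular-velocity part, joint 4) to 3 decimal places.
-0.306

axis z_3 = (-0.9186,-0.3062,0.2500); lever o_n−o_3 = (-2.0486,-4.4541,-0.9821)
cross product → J_v[:, 3] = (1.4142,-1.4142,3.4641)
J_ω[:, 3] = z_3
entry J[4][3] = -0.3062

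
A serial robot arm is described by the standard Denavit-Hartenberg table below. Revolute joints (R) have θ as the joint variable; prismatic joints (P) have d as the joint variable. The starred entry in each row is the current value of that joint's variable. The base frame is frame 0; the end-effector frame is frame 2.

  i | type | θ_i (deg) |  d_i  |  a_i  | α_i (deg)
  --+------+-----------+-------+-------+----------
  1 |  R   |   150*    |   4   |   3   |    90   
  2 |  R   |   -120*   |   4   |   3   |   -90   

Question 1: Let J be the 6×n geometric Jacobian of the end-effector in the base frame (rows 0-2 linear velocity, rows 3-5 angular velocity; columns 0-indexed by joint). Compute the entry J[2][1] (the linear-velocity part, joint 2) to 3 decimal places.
axis z_1 = (0.5000,0.8660,0.0000); lever o_n−o_1 = (3.2990,2.7141,-2.5981)
cross product → J_v[:, 1] = (-2.2500,1.2990,-1.5000)
J_ω[:, 1] = z_1
entry J[2][1] = -1.5000

-1.500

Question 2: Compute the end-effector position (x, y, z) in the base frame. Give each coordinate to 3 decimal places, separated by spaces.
0.701 4.214 1.402

after link 1: o_1 = (-2.5981, 1.5000, 4.0000)
after link 2: o_2 = (0.7010, 4.2141, 1.4019)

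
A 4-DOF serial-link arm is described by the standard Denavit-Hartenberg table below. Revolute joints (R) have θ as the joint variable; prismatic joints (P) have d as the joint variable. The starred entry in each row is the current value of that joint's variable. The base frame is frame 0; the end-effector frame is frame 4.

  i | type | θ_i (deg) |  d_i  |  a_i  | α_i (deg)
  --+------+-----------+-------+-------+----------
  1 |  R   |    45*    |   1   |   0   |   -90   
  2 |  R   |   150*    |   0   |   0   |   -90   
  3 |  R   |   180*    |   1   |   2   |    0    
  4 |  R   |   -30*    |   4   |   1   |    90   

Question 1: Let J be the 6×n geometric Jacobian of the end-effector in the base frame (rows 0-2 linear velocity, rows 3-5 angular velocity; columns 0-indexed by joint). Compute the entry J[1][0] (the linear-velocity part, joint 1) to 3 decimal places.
axis z_0 = ẑ; lever o_n−o_0 = (0.3409,-0.3662,6.7631)
cross product → J_v[:, 0] = (0.3662,0.3409,-0.0000)
J_ω[:, 0] = z_0
entry J[1][0] = 0.3409

0.341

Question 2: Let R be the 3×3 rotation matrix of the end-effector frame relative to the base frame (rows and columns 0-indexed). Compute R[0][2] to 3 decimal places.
0.306

End-effector z-axis (col 2 of R) = (0.3062,-0.9186,-0.2500)
R[0][2] = 0.3062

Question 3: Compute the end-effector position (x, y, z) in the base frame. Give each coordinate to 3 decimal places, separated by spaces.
after link 1: o_1 = (0.0000, 0.0000, 1.0000)
after link 2: o_2 = (0.0000, 0.0000, 1.0000)
after link 3: o_3 = (0.8712, 0.8712, 2.8660)
after link 4: o_4 = (0.3409, -0.3662, 6.7631)

0.341 -0.366 6.763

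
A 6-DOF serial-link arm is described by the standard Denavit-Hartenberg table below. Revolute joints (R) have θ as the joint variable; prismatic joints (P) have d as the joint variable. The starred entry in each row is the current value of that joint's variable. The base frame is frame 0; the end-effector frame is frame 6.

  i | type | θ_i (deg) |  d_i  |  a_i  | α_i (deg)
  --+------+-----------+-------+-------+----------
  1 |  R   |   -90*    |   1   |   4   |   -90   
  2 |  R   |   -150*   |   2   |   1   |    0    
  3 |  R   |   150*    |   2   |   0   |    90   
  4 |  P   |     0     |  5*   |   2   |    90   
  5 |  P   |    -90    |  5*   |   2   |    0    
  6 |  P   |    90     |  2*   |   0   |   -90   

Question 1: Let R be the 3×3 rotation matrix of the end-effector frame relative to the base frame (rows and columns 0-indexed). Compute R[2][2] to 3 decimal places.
End-effector z-axis (col 2 of R) = (0.0000,0.0000,1.0000)
R[2][2] = 1.0000

1.000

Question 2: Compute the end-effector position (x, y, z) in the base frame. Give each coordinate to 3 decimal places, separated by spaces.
after link 1: o_1 = (0.0000, -4.0000, 1.0000)
after link 2: o_2 = (2.0000, -3.1340, 1.5000)
after link 3: o_3 = (4.0000, -3.1340, 1.5000)
after link 4: o_4 = (4.0000, -5.1340, 6.5000)
after link 5: o_5 = (-1.0000, -5.1340, 4.5000)
after link 6: o_6 = (-3.0000, -5.1340, 4.5000)

-3.000 -5.134 4.500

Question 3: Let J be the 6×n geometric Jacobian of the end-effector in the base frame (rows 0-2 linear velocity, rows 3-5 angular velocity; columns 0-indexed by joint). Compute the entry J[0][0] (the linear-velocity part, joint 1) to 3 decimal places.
5.134

axis z_0 = ẑ; lever o_n−o_0 = (-3.0000,-5.1340,4.5000)
cross product → J_v[:, 0] = (5.1340,-3.0000,0.0000)
J_ω[:, 0] = z_0
entry J[0][0] = 5.1340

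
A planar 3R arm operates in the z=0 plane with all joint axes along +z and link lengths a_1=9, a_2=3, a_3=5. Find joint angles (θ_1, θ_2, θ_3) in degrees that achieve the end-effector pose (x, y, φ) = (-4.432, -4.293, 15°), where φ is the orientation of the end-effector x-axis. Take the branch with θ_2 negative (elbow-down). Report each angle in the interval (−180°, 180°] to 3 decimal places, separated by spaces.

wrist centre = target − a_3·(cos φ, sin φ) = (-9.2616, -5.5871)
cos θ_2 = (116.9934−9²−3²)/(2·9·3) = 0.4999; θ_2 = -60.0081° (elbow-down)
β = atan2(-5.5871,-9.2616) = -148.8994°; ψ = atan2(-2.5983,10.4996) = -13.8994°
θ_1 = β − ψ = -135.0000°
θ_3 = φ − θ_1 − θ_2 = -149.9919° (wrapped to (-180°,180°])

-135.000 -60.008 -149.992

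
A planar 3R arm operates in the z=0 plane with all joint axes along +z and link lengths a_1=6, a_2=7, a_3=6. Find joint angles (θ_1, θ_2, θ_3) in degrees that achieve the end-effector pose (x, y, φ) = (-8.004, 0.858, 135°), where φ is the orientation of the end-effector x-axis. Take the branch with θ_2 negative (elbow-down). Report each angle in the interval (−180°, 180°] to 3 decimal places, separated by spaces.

-59.998 -134.999 -30.003

wrist centre = target − a_3·(cos φ, sin φ) = (-3.7614, -3.3846)
cos θ_2 = (25.6036−6²−7²)/(2·6·7) = -0.7071; θ_2 = -134.9994° (elbow-down)
β = atan2(-3.3846,-3.7614) = -138.0177°; ψ = atan2(-4.9498,1.0503) = -78.0201°
θ_1 = β − ψ = -59.9976°
θ_3 = φ − θ_1 − θ_2 = -30.0029° (wrapped to (-180°,180°])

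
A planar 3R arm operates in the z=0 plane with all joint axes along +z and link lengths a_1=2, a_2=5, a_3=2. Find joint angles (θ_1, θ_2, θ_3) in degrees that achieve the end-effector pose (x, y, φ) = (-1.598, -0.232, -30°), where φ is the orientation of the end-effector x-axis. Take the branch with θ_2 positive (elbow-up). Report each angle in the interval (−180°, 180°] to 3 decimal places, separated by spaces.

34.024 150.002 145.974

wrist centre = target − a_3·(cos φ, sin φ) = (-3.3301, 0.7680)
cos θ_2 = (11.6791−2²−5²)/(2·2·5) = -0.8660; θ_2 = 150.0025° (elbow-up)
β = atan2(0.7680,-3.3301) = 167.0131°; ψ = atan2(2.4998,-2.3302) = 132.9892°
θ_1 = β − ψ = 34.0239°
θ_3 = φ − θ_1 − θ_2 = 145.9736° (wrapped to (-180°,180°])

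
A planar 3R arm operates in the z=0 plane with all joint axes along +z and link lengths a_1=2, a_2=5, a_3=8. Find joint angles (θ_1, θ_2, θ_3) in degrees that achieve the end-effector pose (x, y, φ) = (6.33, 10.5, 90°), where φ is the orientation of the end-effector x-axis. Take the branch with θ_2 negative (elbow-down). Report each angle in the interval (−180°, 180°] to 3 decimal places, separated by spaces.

43.109 -30.009 76.900

wrist centre = target − a_3·(cos φ, sin φ) = (6.3300, 2.5000)
cos θ_2 = (46.3189−2²−5²)/(2·2·5) = 0.8659; θ_2 = -30.0092° (elbow-down)
β = atan2(2.5000,6.3300) = 21.5513°; ψ = atan2(-2.5007,6.3297) = -21.5576°
θ_1 = β − ψ = 43.1089°
θ_3 = φ − θ_1 − θ_2 = 76.9004° (wrapped to (-180°,180°])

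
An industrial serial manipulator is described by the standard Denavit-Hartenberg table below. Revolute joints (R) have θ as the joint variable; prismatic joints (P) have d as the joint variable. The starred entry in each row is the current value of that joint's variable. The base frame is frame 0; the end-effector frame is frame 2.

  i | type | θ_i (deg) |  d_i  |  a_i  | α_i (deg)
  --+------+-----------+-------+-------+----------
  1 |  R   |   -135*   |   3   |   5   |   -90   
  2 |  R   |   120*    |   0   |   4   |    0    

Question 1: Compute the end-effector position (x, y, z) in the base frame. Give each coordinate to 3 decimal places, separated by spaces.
-2.121 -2.121 -0.464

after link 1: o_1 = (-3.5355, -3.5355, 3.0000)
after link 2: o_2 = (-2.1213, -2.1213, -0.4641)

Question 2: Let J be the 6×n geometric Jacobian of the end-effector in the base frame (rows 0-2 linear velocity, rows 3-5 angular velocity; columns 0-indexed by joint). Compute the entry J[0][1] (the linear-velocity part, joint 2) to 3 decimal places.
axis z_1 = (0.7071,-0.7071,0.0000); lever o_n−o_1 = (1.4142,1.4142,-3.4641)
cross product → J_v[:, 1] = (2.4495,2.4495,2.0000)
J_ω[:, 1] = z_1
entry J[0][1] = 2.4495

2.449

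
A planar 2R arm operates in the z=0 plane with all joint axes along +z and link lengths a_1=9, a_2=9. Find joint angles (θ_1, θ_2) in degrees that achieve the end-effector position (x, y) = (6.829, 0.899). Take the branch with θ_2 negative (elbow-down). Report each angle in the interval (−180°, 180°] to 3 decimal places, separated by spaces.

75.001 -135.003

cos θ_2 = (47.4434−9²−9²)/(2·9·9) = -0.7071; θ_2 = -135.0026° (elbow-down)
β = atan2(0.8990,6.8290) = 7.4995°; ψ = atan2(-6.3637,2.6357) = -67.5013°
θ_1 = β − ψ = 75.0009°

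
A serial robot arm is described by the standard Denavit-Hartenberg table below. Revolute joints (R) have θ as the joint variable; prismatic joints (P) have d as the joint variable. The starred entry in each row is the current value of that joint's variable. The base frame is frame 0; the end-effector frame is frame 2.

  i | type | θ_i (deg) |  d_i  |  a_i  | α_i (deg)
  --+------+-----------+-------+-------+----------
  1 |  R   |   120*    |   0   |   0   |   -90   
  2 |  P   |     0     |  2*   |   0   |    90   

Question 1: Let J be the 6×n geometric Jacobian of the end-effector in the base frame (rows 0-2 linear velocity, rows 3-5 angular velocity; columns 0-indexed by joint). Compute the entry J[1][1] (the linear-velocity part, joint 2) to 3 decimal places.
prismatic axis z_1 = (-0.8660,-0.5000,0.0000)
J_v[:, 1] = z_1; J_ω[:, 1] = (0,0,0)
entry J[1][1] = -0.5000

-0.500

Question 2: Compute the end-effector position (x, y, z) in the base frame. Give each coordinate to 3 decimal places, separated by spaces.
after link 1: o_1 = (0.0000, 0.0000, 0.0000)
after link 2: o_2 = (-1.7321, -1.0000, 0.0000)

-1.732 -1.000 0.000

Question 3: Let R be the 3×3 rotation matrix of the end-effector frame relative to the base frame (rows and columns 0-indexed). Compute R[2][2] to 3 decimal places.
End-effector z-axis (col 2 of R) = (0.0000,0.0000,1.0000)
R[2][2] = 1.0000

1.000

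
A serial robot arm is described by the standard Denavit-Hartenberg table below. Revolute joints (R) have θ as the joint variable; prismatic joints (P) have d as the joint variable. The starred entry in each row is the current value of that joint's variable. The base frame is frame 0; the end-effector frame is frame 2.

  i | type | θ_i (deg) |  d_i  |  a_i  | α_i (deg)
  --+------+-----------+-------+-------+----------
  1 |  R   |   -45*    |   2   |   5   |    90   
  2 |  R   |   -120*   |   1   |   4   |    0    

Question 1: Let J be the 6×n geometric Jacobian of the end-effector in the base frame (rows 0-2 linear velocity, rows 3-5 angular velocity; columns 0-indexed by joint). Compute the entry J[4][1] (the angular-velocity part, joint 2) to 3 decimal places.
-0.707

axis z_1 = (-0.7071,-0.7071,0.0000); lever o_n−o_1 = (-2.1213,0.7071,-3.4641)
cross product → J_v[:, 1] = (2.4495,-2.4495,-2.0000)
J_ω[:, 1] = z_1
entry J[4][1] = -0.7071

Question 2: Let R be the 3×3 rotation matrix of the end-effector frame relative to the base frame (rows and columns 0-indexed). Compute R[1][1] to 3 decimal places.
-0.612

End-effector y-axis (col 1 of R) = (0.6124,-0.6124,-0.5000)
R[1][1] = -0.6124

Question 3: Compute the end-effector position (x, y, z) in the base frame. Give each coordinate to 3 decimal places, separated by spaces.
1.414 -2.828 -1.464

after link 1: o_1 = (3.5355, -3.5355, 2.0000)
after link 2: o_2 = (1.4142, -2.8284, -1.4641)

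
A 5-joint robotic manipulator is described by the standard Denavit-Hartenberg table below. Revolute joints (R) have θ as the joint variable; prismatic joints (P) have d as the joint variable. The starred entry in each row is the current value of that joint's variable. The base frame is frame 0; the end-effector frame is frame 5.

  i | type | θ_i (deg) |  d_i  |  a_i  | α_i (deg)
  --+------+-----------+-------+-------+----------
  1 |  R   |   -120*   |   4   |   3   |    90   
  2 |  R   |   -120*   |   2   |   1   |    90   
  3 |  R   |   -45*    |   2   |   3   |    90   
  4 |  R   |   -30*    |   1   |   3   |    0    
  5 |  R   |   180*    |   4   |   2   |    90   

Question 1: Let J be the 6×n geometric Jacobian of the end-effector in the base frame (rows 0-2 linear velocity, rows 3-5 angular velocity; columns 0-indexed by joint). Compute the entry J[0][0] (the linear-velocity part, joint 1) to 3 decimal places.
axis z_0 = ẑ; lever o_n−o_0 = (2.8963,-3.5219,4.5784)
cross product → J_v[:, 0] = (3.5219,2.8963,-0.0000)
J_ω[:, 0] = z_0
entry J[0][0] = 3.5219

3.522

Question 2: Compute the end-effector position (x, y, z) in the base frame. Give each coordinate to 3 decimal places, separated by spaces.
after link 1: o_1 = (-1.5000, -2.5981, 4.0000)
after link 2: o_2 = (-2.9821, -1.1651, 3.1340)
after link 3: o_3 = (0.2514, 0.1928, 2.2969)
after link 4: o_4 = (2.0878, -1.7150, 0.5682)
after link 5: o_5 = (2.8963, -3.5219, 4.5784)

2.896 -3.522 4.578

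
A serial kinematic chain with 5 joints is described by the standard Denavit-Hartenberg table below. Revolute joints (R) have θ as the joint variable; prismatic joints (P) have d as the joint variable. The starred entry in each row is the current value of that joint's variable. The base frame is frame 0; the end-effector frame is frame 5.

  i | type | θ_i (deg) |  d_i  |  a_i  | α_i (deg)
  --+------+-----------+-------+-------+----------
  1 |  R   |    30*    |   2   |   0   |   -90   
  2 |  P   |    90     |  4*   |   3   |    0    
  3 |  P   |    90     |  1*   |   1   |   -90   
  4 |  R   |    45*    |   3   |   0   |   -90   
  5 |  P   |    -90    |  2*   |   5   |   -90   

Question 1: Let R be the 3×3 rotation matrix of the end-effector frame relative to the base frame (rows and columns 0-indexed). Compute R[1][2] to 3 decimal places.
End-effector z-axis (col 2 of R) = (-0.2588,-0.9659,-0.0000)
R[1][2] = -0.9659

-0.966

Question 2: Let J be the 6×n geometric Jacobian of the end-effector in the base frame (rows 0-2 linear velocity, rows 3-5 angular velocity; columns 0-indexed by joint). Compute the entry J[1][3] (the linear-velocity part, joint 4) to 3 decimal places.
axis z_3 = (-0.0000,-0.0000,1.0000); lever o_n−o_3 = (1.9319,-0.5176,8.0000)
cross product → J_v[:, 3] = (0.5176,1.9319,0.0000)
J_ω[:, 3] = z_3
entry J[1][3] = 1.9319

1.932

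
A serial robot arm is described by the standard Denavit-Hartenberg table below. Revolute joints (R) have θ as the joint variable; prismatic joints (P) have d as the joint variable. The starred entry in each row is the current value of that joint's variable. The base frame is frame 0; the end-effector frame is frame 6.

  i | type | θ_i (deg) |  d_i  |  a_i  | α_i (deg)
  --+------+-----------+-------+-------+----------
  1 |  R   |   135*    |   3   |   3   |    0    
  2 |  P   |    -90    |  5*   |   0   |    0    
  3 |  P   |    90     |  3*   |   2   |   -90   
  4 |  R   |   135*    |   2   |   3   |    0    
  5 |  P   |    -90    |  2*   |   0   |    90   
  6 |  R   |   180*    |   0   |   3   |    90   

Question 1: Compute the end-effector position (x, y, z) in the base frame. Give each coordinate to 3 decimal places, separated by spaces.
after link 1: o_1 = (-2.1213, 2.1213, 3.0000)
after link 2: o_2 = (-2.1213, 2.1213, 8.0000)
after link 3: o_3 = (-3.5355, 3.5355, 11.0000)
after link 4: o_4 = (-3.4497, 0.6213, 8.8787)
after link 5: o_5 = (-4.8640, -0.7929, 8.8787)
after link 6: o_6 = (-3.3640, -2.2929, 11.0000)

-3.364 -2.293 11.000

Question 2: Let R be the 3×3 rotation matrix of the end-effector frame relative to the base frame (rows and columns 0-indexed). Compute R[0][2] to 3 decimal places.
-0.707

End-effector z-axis (col 2 of R) = (-0.7071,-0.7071,-0.0000)
R[0][2] = -0.7071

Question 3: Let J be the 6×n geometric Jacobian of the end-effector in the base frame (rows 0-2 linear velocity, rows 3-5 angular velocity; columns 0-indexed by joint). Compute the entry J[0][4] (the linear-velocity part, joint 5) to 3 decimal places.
prismatic axis z_4 = (-0.7071,-0.7071,0.0000)
J_v[:, 4] = z_4; J_ω[:, 4] = (0,0,0)
entry J[0][4] = -0.7071

-0.707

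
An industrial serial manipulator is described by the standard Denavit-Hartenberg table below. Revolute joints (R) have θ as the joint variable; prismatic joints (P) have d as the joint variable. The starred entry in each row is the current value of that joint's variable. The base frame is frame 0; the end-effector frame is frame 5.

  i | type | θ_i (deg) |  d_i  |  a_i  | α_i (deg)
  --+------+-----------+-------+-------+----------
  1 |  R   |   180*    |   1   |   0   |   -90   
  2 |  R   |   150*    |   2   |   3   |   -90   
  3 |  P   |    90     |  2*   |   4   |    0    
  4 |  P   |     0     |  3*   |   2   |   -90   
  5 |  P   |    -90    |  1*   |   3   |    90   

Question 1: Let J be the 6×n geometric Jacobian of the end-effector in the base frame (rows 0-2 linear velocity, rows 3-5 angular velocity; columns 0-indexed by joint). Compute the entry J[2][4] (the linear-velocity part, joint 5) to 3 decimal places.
0.500

prismatic axis z_4 = (-0.8660,0.0000,0.5000)
J_v[:, 4] = z_4; J_ω[:, 4] = (0,0,0)
entry J[2][4] = 0.5000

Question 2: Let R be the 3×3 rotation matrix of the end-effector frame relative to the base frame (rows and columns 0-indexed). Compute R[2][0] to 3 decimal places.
0.866

End-effector x-axis (col 0 of R) = (0.5000,-0.0000,0.8660)
R[2][0] = 0.8660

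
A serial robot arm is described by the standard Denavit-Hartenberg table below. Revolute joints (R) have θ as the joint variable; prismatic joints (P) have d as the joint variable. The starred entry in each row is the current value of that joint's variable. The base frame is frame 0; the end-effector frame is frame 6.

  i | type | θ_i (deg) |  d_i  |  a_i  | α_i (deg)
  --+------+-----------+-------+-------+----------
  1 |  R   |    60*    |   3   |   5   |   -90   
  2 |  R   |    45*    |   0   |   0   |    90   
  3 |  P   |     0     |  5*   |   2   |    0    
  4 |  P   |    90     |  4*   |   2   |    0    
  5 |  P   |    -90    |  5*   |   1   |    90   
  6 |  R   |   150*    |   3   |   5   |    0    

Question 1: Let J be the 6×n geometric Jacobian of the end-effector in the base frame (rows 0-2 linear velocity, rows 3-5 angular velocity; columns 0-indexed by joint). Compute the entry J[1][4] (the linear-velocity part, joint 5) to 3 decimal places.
0.612

prismatic axis z_4 = (0.3536,0.6124,0.7071)
J_v[:, 4] = z_4; J_ω[:, 4] = (0,0,0)
entry J[1][4] = 0.6124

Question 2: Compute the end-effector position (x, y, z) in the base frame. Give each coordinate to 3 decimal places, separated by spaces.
8.729 13.120 15.608

after link 1: o_1 = (2.5000, 4.3301, 3.0000)
after link 2: o_2 = (2.5000, 4.3301, 3.0000)
after link 3: o_3 = (4.9749, 8.6167, 5.1213)
after link 4: o_4 = (4.6570, 12.0662, 7.9497)
after link 5: o_5 = (6.7784, 15.7405, 10.7782)
after link 6: o_6 = (8.7294, 13.1197, 15.6078)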